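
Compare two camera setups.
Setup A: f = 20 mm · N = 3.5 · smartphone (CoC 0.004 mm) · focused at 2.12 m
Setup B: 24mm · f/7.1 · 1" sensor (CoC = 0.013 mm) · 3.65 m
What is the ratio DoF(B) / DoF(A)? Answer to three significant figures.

Setup A: H = 20²/(3.5×0.004) + 20 ≈ 28591.4 mm; DoF = Df − Dn = 2288.18 − 1974.85 ≈ 313.33 mm.
Setup B: H = 24²/(7.1×0.013) + 24 ≈ 6264.5 mm; DoF = Df − Dn = 8712.1 − 2308.6 ≈ 6403.5 mm.
Ratio = 6403.5 / 313.33 ≈ 20.4.

20.4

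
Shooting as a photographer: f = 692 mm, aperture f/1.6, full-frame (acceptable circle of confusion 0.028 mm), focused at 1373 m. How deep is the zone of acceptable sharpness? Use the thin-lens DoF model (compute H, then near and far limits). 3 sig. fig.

Hyperfocal distance H = f²/(N·c) + f = 692²/(1.6 × 0.028) + 692 = 478864/0.0448 + 692 ≈ 10689620.6 mm ≈ 10690 m.
Near limit Dn = s·(H − f)/(H + s − 2f) = 1373000 × (10689620.6 − 692) / (10689620.6 + 1373000 − 2 × 692) = 1373000 × 10688928.6 / 12061236.6 ≈ 1216782 mm.
Far limit Df = s·(H − f)/(H − s) = 1373000 × (10689620.6 − 692) / (10689620.6 − 1373000) = 1373000 × 10688928.6 / 9316620.6 ≈ 1575238 mm.
Depth of field = Df − Dn = 1575238 − 1216782 ≈ 358456 mm ≈ 358 m.

358 m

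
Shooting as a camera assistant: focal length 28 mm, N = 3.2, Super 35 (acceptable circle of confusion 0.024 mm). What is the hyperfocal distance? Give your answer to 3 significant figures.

Hyperfocal distance H = f²/(N·c) + f = 28²/(3.2 × 0.024) + 28 = 784/0.0768 + 28 ≈ 10236.3 mm ≈ 10.2 m.

10.2 m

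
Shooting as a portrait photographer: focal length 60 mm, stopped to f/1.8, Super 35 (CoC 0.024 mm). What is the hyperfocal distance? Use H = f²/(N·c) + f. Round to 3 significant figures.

83.4 m

Hyperfocal distance H = f²/(N·c) + f = 60²/(1.8 × 0.024) + 60 = 3600/0.0432 + 60 ≈ 83393.3 mm ≈ 83.4 m.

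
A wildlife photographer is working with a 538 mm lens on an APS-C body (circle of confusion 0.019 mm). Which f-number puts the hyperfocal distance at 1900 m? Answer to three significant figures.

Rearrange H = f²/(N·c) + f for N: N = f² / ((H − f)·c).
N = 538² / ((1900000 − 538) × 0.019) = 289444 / 36090 ≈ 8.02.

f/8.02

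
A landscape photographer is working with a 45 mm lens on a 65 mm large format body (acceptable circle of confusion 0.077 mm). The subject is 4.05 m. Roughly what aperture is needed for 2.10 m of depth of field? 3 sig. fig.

Write h = H − f = f²/(N·c). The thin-lens limits are Dn = s·h/(h + (s−f)) and Df = s·h/(h − (s−f)), so DoF = Df − Dn = 2·s·(s−f)·h / (h² − (s−f)²).
That is a quadratic in h: DoF·h² − 2·s·(s−f)·h − DoF·(s−f)² = 0 ⇒ h = (s−f)·(s + √(s² + DoF²)) / DoF = 4005 × (4050 + √(4050² + 2100²)) / 2100 = 4005 × (4050 + 4562.07) / 2100 ≈ 16424 mm.
Then N = f²/(c·h) = 45² / (0.077 × 16424) = 2025 / 1264.7 ≈ 1.60.

f/1.60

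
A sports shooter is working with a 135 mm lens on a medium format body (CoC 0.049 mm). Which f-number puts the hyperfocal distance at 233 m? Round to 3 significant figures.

f/1.60

Rearrange H = f²/(N·c) + f for N: N = f² / ((H − f)·c).
N = 135² / ((233000 − 135) × 0.049) = 18225 / 11410 ≈ 1.60.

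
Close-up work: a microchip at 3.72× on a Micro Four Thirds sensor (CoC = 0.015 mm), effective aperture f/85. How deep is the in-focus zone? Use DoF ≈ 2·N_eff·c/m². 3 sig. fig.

0.184 mm

At magnification m, DoF ≈ 2·N_eff·c/m² = 2 × 85 × 0.015 / 3.72² = 2.55 / 13.84 ≈ 0.184 mm.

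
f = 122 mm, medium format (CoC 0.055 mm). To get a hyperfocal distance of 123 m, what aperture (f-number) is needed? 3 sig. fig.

Rearrange H = f²/(N·c) + f for N: N = f² / ((H − f)·c).
N = 122² / ((123000 − 122) × 0.055) = 14884 / 6758 ≈ 2.20.

f/2.20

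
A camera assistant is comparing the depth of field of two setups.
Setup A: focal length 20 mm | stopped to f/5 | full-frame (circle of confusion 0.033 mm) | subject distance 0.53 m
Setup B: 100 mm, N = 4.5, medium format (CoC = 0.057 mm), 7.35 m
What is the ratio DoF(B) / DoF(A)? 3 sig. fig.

Setup A: H = 20²/(5×0.033) + 20 ≈ 2444.2 mm; DoF = Df − Dn = 671.20 − 437.88 ≈ 233.32 mm.
Setup B: H = 100²/(4.5×0.057) + 100 ≈ 39086.4 mm; DoF = Df − Dn = 9029.1 − 6197.5 ≈ 2831.6 mm.
Ratio = 2831.6 / 233.32 ≈ 12.1.

12.1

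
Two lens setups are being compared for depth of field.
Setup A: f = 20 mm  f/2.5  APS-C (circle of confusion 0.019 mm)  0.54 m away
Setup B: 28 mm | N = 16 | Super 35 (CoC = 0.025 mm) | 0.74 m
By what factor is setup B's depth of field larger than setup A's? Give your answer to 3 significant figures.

9.25

Setup A: H = 20²/(2.5×0.019) + 20 ≈ 8441.1 mm; DoF = Df − Dn = 575.540 − 508.594 ≈ 66.946 mm.
Setup B: H = 28²/(16×0.025) + 28 ≈ 1988.0 mm; DoF = Df − Dn = 1162.18 − 542.81 ≈ 619.37 mm.
Ratio = 619.37 / 66.946 ≈ 9.25.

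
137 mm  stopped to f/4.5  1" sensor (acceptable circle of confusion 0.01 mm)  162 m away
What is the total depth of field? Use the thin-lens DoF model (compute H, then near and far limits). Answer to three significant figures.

148 m

Hyperfocal distance H = f²/(N·c) + f = 137²/(4.5 × 0.01) + 137 = 18769/0.045 + 137 ≈ 417225.9 mm ≈ 417.2 m.
Near limit Dn = s·(H − f)/(H + s − 2f) = 162000 × (417225.9 − 137) / (417225.9 + 162000 − 2 × 137) = 162000 × 417088.9 / 578951.9 ≈ 116708 mm.
Far limit Df = s·(H − f)/(H − s) = 162000 × (417225.9 − 137) / (417225.9 − 162000) = 162000 × 417088.9 / 255225.9 ≈ 264740 mm.
Depth of field = Df − Dn = 264740 − 116708 ≈ 148032 mm ≈ 148 m.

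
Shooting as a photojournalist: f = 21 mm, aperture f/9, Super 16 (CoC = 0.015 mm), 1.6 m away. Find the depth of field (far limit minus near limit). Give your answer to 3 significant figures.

2.02 m

Hyperfocal distance H = f²/(N·c) + f = 21²/(9 × 0.015) + 21 = 441/0.135 + 21 ≈ 3287.7 mm ≈ 3.288 m.
Near limit Dn = s·(H − f)/(H + s − 2f) = 1600 × (3287.7 − 21) / (3287.7 + 1600 − 2 × 21) = 1600 × 3266.7 / 4845.7 ≈ 1078.6 mm.
Far limit Df = s·(H − f)/(H − s) = 1600 × (3287.7 − 21) / (3287.7 − 1600) = 1600 × 3266.7 / 1687.7 ≈ 3097.0 mm.
Depth of field = Df − Dn = 3097.0 − 1078.6 ≈ 2018.4 mm ≈ 2.02 m.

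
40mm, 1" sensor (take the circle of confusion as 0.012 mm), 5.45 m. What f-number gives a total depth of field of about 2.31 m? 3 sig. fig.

f/5.01

Write h = H − f = f²/(N·c). The thin-lens limits are Dn = s·h/(h + (s−f)) and Df = s·h/(h − (s−f)), so DoF = Df − Dn = 2·s·(s−f)·h / (h² − (s−f)²).
That is a quadratic in h: DoF·h² − 2·s·(s−f)·h − DoF·(s−f)² = 0 ⇒ h = (s−f)·(s + √(s² + DoF²)) / DoF = 5410 × (5450 + √(5450² + 2310²)) / 2310 = 5410 × (5450 + 5919.34) / 2310 ≈ 26627 mm.
Then N = f²/(c·h) = 40² / (0.012 × 26627) = 1600 / 319.52 ≈ 5.01.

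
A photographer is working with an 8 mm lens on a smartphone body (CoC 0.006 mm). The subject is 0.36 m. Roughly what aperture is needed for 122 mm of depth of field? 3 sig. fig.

Write h = H − f = f²/(N·c). The thin-lens limits are Dn = s·h/(h + (s−f)) and Df = s·h/(h − (s−f)), so DoF = Df − Dn = 2·s·(s−f)·h / (h² − (s−f)²).
That is a quadratic in h: DoF·h² − 2·s·(s−f)·h − DoF·(s−f)² = 0 ⇒ h = (s−f)·(s + √(s² + DoF²)) / DoF = 352 × (360 + √(360² + 122²)) / 122 = 352 × (360 + 380.111) / 122 ≈ 2135.4 mm.
Then N = f²/(c·h) = 8² / (0.006 × 2135.4) = 64 / 12.812 ≈ 5.

f/5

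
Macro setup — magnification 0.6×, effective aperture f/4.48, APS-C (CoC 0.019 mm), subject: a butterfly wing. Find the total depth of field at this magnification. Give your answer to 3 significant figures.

At magnification m, DoF ≈ 2·N_eff·c/m² = 2 × 4.48 × 0.019 / 0.6² = 0.1702 / 0.36 ≈ 0.473 mm.

0.473 mm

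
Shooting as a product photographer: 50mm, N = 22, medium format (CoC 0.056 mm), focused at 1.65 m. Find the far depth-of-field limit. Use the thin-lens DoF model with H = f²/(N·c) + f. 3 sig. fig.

Hyperfocal distance H = f²/(N·c) + f = 50²/(22 × 0.056) + 50 = 2500/1.232 + 50 ≈ 2079.2 mm ≈ 2.079 m.
Far limit Df = s·(H − f)/(H − s) = 1650 × (2079.2 − 50) / (2079.2 − 1650) = 1650 × 2029.2 / 429.2 ≈ 7800.7 mm ≈ 7.80 m.

7.80 m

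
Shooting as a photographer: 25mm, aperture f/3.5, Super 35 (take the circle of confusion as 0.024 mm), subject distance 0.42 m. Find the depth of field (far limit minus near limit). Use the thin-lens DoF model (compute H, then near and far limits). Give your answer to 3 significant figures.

Hyperfocal distance H = f²/(N·c) + f = 25²/(3.5 × 0.024) + 25 = 625/0.084 + 25 ≈ 7465.5 mm ≈ 7.465 m.
Near limit Dn = s·(H − f)/(H + s − 2f) = 420 × (7465.5 − 25) / (7465.5 + 420 − 2 × 25) = 420 × 7440.5 / 7835.5 ≈ 398.827 mm.
Far limit Df = s·(H − f)/(H − s) = 420 × (7465.5 − 25) / (7465.5 − 420) = 420 × 7440.5 / 7045.5 ≈ 443.547 mm.
Depth of field = Df − Dn = 443.547 − 398.827 ≈ 44.720 mm.

44.7 mm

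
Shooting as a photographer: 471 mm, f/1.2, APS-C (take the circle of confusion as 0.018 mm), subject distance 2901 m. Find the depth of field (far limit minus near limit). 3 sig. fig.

Hyperfocal distance H = f²/(N·c) + f = 471²/(1.2 × 0.018) + 471 = 221841/0.0216 + 471 ≈ 10270887.7 mm ≈ 10271 m.
Near limit Dn = s·(H − f)/(H + s − 2f) = 2901000 × (10270887.7 − 471) / (10270887.7 + 2901000 − 2 × 471) = 2901000 × 10270416.7 / 13170945.7 ≈ 2262137 mm.
Far limit Df = s·(H − f)/(H − s) = 2901000 × (10270887.7 − 471) / (10270887.7 − 2901000) = 2901000 × 10270416.7 / 7369887.7 ≈ 4042732 mm.
Depth of field = Df − Dn = 4042732 − 2262137 ≈ 1780595 mm ≈ 1780 m.

1780 m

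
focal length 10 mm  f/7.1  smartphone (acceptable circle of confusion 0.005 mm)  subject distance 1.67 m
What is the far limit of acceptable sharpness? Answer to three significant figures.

4.07 m

Hyperfocal distance H = f²/(N·c) + f = 10²/(7.1 × 0.005) + 10 = 100/0.0355 + 10 ≈ 2826.9 mm ≈ 2.827 m.
Far limit Df = s·(H − f)/(H − s) = 1670 × (2826.9 − 10) / (2826.9 − 1670) = 1670 × 2816.9 / 1156.9 ≈ 4066.2 mm ≈ 4.07 m.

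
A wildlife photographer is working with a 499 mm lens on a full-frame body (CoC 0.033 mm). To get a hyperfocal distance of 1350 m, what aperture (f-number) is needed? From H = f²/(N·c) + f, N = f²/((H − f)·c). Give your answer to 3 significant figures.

Rearrange H = f²/(N·c) + f for N: N = f² / ((H − f)·c).
N = 499² / ((1350000 − 499) × 0.033) = 249001 / 44534 ≈ 5.59.

f/5.59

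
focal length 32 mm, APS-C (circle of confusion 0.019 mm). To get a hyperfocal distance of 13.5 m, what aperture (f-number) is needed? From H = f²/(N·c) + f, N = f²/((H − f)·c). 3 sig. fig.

f/4

Rearrange H = f²/(N·c) + f for N: N = f² / ((H − f)·c).
N = 32² / ((13500 − 32) × 0.019) = 1024 / 255.9 ≈ 4.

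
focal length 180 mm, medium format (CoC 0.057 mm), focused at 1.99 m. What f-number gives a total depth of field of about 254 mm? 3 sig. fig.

Write h = H − f = f²/(N·c). The thin-lens limits are Dn = s·h/(h + (s−f)) and Df = s·h/(h − (s−f)), so DoF = Df − Dn = 2·s·(s−f)·h / (h² − (s−f)²).
That is a quadratic in h: DoF·h² − 2·s·(s−f)·h − DoF·(s−f)² = 0 ⇒ h = (s−f)·(s + √(s² + DoF²)) / DoF = 1810 × (1990 + √(1990² + 254²)) / 254 = 1810 × (1990 + 2006.14) / 254 ≈ 28476 mm.
Then N = f²/(c·h) = 180² / (0.057 × 28476) = 32400 / 1623.2 ≈ 20.

f/20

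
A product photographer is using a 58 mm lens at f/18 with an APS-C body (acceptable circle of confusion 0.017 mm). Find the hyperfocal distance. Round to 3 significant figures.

11.1 m

Hyperfocal distance H = f²/(N·c) + f = 58²/(18 × 0.017) + 58 = 3364/0.306 + 58 ≈ 11051.5 mm ≈ 11.1 m.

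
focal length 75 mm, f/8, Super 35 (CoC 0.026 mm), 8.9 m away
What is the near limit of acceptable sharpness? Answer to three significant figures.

Hyperfocal distance H = f²/(N·c) + f = 75²/(8 × 0.026) + 75 = 5625/0.208 + 75 ≈ 27118.3 mm ≈ 27.12 m.
Near limit Dn = s·(H − f)/(H + s − 2f) = 8900 × (27118.3 − 75) / (27118.3 + 8900 − 2 × 75) = 8900 × 27043.3 / 35868.3 ≈ 6710.3 mm ≈ 6.71 m.

6.71 m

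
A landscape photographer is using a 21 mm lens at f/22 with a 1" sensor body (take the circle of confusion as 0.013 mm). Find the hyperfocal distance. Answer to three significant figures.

1.56 m

Hyperfocal distance H = f²/(N·c) + f = 21²/(22 × 0.013) + 21 = 441/0.286 + 21 ≈ 1563.0 mm ≈ 1.56 m.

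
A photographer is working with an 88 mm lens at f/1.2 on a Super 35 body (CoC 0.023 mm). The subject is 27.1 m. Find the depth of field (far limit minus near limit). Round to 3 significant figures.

5.27 m

Hyperfocal distance H = f²/(N·c) + f = 88²/(1.2 × 0.023) + 88 = 7744/0.0276 + 88 ≈ 280667.7 mm ≈ 280.7 m.
Near limit Dn = s·(H − f)/(H + s − 2f) = 27100 × (280667.7 − 88) / (280667.7 + 27100 − 2 × 88) = 27100 × 280579.7 / 307591.7 ≈ 24720.1 mm.
Far limit Df = s·(H − f)/(H − s) = 27100 × (280667.7 − 88) / (280667.7 − 27100) = 27100 × 280579.7 / 253567.7 ≈ 29986.9 mm.
Depth of field = Df − Dn = 29986.9 − 24720.1 ≈ 5266.8 mm ≈ 5.27 m.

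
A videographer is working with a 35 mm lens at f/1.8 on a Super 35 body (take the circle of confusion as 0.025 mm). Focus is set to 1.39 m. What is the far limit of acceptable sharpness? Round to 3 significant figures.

1.46 m

Hyperfocal distance H = f²/(N·c) + f = 35²/(1.8 × 0.025) + 35 = 1225/0.045 + 35 ≈ 27257.2 mm ≈ 27.26 m.
Far limit Df = s·(H − f)/(H − s) = 1390 × (27257.2 − 35) / (27257.2 − 1390) = 1390 × 27222.2 / 25867.2 ≈ 1462.8 mm ≈ 1.46 m.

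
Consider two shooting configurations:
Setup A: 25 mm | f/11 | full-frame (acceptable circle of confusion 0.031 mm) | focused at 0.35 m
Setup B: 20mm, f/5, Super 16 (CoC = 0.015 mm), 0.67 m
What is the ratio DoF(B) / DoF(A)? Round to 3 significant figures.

Setup A: H = 25²/(11×0.031) + 25 ≈ 1857.8 mm; DoF = Df − Dn = 425.44 − 297.29 ≈ 128.15 mm.
Setup B: H = 20²/(5×0.015) + 20 ≈ 5353.3 mm; DoF = Df − Dn = 762.99 − 597.21 ≈ 165.78 mm.
Ratio = 165.78 / 128.15 ≈ 1.29.

1.29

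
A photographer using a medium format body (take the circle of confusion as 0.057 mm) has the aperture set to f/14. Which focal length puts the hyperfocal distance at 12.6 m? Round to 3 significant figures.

99.9 mm

From H = f²/(N·c) + f, with f ≪ H: f ≈ √(H·N·c) = √(12600 × 14 × 0.057) = √10055 ≈ 100.3 mm.
Exact: f² + N·c·f − N·c·H = 0 ⇒ f = (−N·c + √((N·c)² + 4·N·c·H))/2 = (−0.798 + √40220)/2 ≈ 99.875 mm ≈ 99.9 mm.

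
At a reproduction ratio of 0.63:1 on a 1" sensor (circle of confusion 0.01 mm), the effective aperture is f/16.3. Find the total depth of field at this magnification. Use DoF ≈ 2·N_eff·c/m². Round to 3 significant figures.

0.821 mm

At magnification m, DoF ≈ 2·N_eff·c/m² = 2 × 16.3 × 0.01 / 0.63² = 0.326 / 0.3969 ≈ 0.821 mm.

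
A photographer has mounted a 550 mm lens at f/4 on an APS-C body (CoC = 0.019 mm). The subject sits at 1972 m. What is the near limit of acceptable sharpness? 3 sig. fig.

Hyperfocal distance H = f²/(N·c) + f = 550²/(4 × 0.019) + 550 = 302500/0.076 + 550 ≈ 3980813.2 mm ≈ 3981 m.
Near limit Dn = s·(H − f)/(H + s − 2f) = 1972000 × (3980813.2 − 550) / (3980813.2 + 1972000 − 2 × 550) = 1972000 × 3980263.2 / 5951713.2 ≈ 1318793 mm ≈ 1320 m.

1320 m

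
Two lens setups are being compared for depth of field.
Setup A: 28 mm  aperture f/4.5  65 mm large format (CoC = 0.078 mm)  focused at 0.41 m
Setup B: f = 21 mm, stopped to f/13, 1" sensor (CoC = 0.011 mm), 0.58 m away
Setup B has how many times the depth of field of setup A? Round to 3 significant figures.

1.50

Setup A: H = 28²/(4.5×0.078) + 28 ≈ 2261.6 mm; DoF = Df − Dn = 494.59 − 350.12 ≈ 144.47 mm.
Setup B: H = 21²/(13×0.011) + 21 ≈ 3104.9 mm; DoF = Df − Dn = 708.41 − 491.00 ≈ 217.41 mm.
Ratio = 217.41 / 144.47 ≈ 1.50.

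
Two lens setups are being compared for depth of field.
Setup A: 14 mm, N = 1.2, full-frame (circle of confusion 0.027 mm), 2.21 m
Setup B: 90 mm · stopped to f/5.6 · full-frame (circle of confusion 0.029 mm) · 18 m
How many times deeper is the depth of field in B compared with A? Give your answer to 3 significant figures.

Setup A: H = 14²/(1.2×0.027) + 14 ≈ 6063.4 mm; DoF = Df − Dn = 3469.5 − 1621.4 ≈ 1848.1 mm.
Setup B: H = 90²/(5.6×0.029) + 90 ≈ 49966.8 mm; DoF = Df − Dn = 28085 − 13244 ≈ 14841 mm.
Ratio = 14841 / 1848.1 ≈ 8.03.

8.03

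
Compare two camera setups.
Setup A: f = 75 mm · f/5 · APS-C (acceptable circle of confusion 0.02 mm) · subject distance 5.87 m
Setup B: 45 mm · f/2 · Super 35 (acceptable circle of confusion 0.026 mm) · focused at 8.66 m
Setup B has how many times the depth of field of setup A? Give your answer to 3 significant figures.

Setup A: H = 75²/(5×0.02) + 75 ≈ 56325.0 mm; DoF = Df − Dn = 6544.2 − 5321.7 ≈ 1222.5 mm.
Setup B: H = 45²/(2×0.026) + 45 ≈ 38987.3 mm; DoF = Df − Dn = 11120.0 − 7091.2 ≈ 4028.8 mm.
Ratio = 4028.8 / 1222.5 ≈ 3.30.

3.30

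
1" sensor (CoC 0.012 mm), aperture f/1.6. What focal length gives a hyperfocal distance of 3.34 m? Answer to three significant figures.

From H = f²/(N·c) + f, with f ≪ H: f ≈ √(H·N·c) = √(3340 × 1.6 × 0.012) = √64.128 ≈ 8.008 mm.
Exact: f² + N·c·f − N·c·H = 0 ⇒ f = (−N·c + √((N·c)² + 4·N·c·H))/2 = (−0.0192 + √256.51)/2 ≈ 7.9984 mm ≈ 8.00 mm.

8.00 mm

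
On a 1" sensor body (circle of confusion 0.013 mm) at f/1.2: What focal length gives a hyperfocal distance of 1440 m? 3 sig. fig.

150 mm

From H = f²/(N·c) + f, with f ≪ H: f ≈ √(H·N·c) = √(1440000 × 1.2 × 0.013) = √22464 ≈ 149.9 mm.
The +f correction barely moves this — solving exactly, f² + N·c·f − N·c·H = 0 ⇒ f = (−N·c + √((N·c)² + 4·N·c·H))/2 = (−0.0156 + √89856)/2 ≈ 149.87 mm, so f ≈ 150 mm.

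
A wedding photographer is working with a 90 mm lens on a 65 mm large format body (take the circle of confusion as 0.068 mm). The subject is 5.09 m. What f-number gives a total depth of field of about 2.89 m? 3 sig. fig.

f/6.29

Write h = H − f = f²/(N·c). The thin-lens limits are Dn = s·h/(h + (s−f)) and Df = s·h/(h − (s−f)), so DoF = Df − Dn = 2·s·(s−f)·h / (h² − (s−f)²).
That is a quadratic in h: DoF·h² − 2·s·(s−f)·h − DoF·(s−f)² = 0 ⇒ h = (s−f)·(s + √(s² + DoF²)) / DoF = 5000 × (5090 + √(5090² + 2890²)) / 2890 = 5000 × (5090 + 5853.22) / 2890 ≈ 18933 mm.
Then N = f²/(c·h) = 90² / (0.068 × 18933) = 8100 / 1287.4 ≈ 6.29.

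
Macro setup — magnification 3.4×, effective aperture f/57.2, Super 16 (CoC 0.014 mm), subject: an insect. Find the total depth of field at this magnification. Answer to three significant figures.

At magnification m, DoF ≈ 2·N_eff·c/m² = 2 × 57.2 × 0.014 / 3.4² = 1.602 / 11.56 ≈ 0.139 mm.

0.139 mm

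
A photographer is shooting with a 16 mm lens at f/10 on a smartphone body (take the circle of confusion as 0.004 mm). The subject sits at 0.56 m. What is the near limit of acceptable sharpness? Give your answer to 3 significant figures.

Hyperfocal distance H = f²/(N·c) + f = 16²/(10 × 0.004) + 16 = 256/0.04 + 16 ≈ 6416.0 mm ≈ 6.416 m.
Near limit Dn = s·(H − f)/(H + s − 2f) = 560 × (6416.0 − 16) / (6416.0 + 560 − 2 × 16) = 560 × 6400.0 / 6944.0 ≈ 516.13 mm ≈ 0.516 m.

0.516 m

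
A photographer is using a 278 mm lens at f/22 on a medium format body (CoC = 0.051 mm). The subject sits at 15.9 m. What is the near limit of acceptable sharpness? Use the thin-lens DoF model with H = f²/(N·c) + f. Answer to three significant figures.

Hyperfocal distance H = f²/(N·c) + f = 278²/(22 × 0.051) + 278 = 77284/1.122 + 278 ≈ 69158.6 mm ≈ 69.16 m.
Near limit Dn = s·(H − f)/(H + s − 2f) = 15900 × (69158.6 − 278) / (69158.6 + 15900 − 2 × 278) = 15900 × 68880.6 / 84502.6 ≈ 12961 mm ≈ 13.0 m.

13.0 m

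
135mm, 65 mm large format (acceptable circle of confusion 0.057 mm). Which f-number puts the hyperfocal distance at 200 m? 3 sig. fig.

Rearrange H = f²/(N·c) + f for N: N = f² / ((H − f)·c).
N = 135² / ((200000 − 135) × 0.057) = 18225 / 11392 ≈ 1.60.

f/1.60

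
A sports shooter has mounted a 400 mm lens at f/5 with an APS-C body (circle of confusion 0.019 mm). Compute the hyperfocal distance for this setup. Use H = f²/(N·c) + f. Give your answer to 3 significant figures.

1680 m

Hyperfocal distance H = f²/(N·c) + f = 400²/(5 × 0.019) + 400 = 160000/0.095 + 400 ≈ 1684610.5 mm ≈ 1680 m.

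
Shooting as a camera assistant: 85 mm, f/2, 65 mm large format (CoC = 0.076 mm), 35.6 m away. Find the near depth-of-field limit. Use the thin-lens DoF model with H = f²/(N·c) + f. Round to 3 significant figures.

20.4 m

Hyperfocal distance H = f²/(N·c) + f = 85²/(2 × 0.076) + 85 = 7225/0.152 + 85 ≈ 47617.9 mm ≈ 47.62 m.
Near limit Dn = s·(H − f)/(H + s − 2f) = 35600 × (47617.9 − 85) / (47617.9 + 35600 − 2 × 85) = 35600 × 47532.9 / 83047.9 ≈ 20376 mm ≈ 20.4 m.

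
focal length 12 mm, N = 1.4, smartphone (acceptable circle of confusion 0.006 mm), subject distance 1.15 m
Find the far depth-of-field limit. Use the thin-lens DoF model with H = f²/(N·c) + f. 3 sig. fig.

Hyperfocal distance H = f²/(N·c) + f = 12²/(1.4 × 0.006) + 12 = 144/0.0084 + 12 ≈ 17154.9 mm ≈ 17.15 m.
Far limit Df = s·(H − f)/(H − s) = 1150 × (17154.9 − 12) / (17154.9 − 1150) = 1150 × 17142.9 / 16004.9 ≈ 1231.8 mm ≈ 1.23 m.

1.23 m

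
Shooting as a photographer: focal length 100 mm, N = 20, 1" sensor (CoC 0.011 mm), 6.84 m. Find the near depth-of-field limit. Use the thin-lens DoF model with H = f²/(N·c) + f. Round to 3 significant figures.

5.96 m

Hyperfocal distance H = f²/(N·c) + f = 100²/(20 × 0.011) + 100 = 10000/0.22 + 100 ≈ 45554.5 mm ≈ 45.55 m.
Near limit Dn = s·(H − f)/(H + s − 2f) = 6840 × (45554.5 − 100) / (45554.5 + 6840 − 2 × 100) = 6840 × 45454.5 / 52194.5 ≈ 5956.7 mm ≈ 5.96 m.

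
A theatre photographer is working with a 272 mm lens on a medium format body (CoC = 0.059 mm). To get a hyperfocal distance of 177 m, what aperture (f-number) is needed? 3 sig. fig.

Rearrange H = f²/(N·c) + f for N: N = f² / ((H − f)·c).
N = 272² / ((177000 − 272) × 0.059) = 73984 / 10427 ≈ 7.10.

f/7.10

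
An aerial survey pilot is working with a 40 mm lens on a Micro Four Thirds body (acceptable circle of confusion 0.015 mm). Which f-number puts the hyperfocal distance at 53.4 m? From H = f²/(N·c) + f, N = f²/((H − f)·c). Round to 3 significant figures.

Rearrange H = f²/(N·c) + f for N: N = f² / ((H − f)·c).
N = 40² / ((53400 − 40) × 0.015) = 1600 / 800.4 ≈ 2.00.

f/2.00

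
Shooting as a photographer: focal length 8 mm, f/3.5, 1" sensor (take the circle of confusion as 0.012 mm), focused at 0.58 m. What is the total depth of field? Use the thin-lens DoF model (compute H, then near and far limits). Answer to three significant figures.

0.507 m

Hyperfocal distance H = f²/(N·c) + f = 8²/(3.5 × 0.012) + 8 = 64/0.042 + 8 ≈ 1531.8 mm ≈ 1.532 m.
Near limit Dn = s·(H − f)/(H + s − 2f) = 580 × (1531.8 − 8) / (1531.8 + 580 − 2 × 8) = 580 × 1523.8 / 2095.8 ≈ 421.70 mm.
Far limit Df = s·(H − f)/(H − s) = 580 × (1531.8 − 8) / (1531.8 − 580) = 580 × 1523.8 / 951.8 ≈ 928.56 mm.
Depth of field = Df − Dn = 928.56 − 421.70 ≈ 506.86 mm ≈ 0.507 m.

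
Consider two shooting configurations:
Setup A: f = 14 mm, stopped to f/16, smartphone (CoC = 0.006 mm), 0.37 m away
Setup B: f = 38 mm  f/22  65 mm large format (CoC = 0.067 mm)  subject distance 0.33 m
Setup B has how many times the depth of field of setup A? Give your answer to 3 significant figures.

1.62

Setup A: H = 14²/(16×0.006) + 14 ≈ 2055.7 mm; DoF = Df − Dn = 448.14 − 315.06 ≈ 133.08 mm.
Setup B: H = 38²/(22×0.067) + 38 ≈ 1017.6 mm; DoF = Df − Dn = 470.13 − 254.22 ≈ 215.91 mm.
Ratio = 215.91 / 133.08 ≈ 1.62.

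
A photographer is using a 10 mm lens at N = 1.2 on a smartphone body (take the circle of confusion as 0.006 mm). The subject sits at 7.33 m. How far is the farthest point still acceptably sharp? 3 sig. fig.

Hyperfocal distance H = f²/(N·c) + f = 10²/(1.2 × 0.006) + 10 = 100/0.0072 + 10 ≈ 13898.9 mm ≈ 13.90 m.
Far limit Df = s·(H − f)/(H − s) = 7330 × (13898.9 − 10) / (13898.9 − 7330) = 7330 × 13888.9 / 6568.9 ≈ 15498 mm ≈ 15.5 m.

15.5 m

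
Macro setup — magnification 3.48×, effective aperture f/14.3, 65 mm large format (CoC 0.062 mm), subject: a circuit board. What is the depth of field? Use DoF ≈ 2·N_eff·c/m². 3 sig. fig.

At magnification m, DoF ≈ 2·N_eff·c/m² = 2 × 14.3 × 0.062 / 3.48² = 1.773 / 12.11 ≈ 0.146 mm.

0.146 mm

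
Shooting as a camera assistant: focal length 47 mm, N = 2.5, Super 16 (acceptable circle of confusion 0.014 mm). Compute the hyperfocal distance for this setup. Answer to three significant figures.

63.2 m

Hyperfocal distance H = f²/(N·c) + f = 47²/(2.5 × 0.014) + 47 = 2209/0.035 + 47 ≈ 63161.3 mm ≈ 63.2 m.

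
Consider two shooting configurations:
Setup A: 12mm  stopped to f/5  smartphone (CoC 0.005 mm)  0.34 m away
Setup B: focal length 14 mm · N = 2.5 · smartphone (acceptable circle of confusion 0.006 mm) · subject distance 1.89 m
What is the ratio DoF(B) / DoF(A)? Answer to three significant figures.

14.3

Setup A: H = 12²/(5×0.005) + 12 ≈ 5772.0 mm; DoF = Df − Dn = 360.530 − 321.682 ≈ 38.848 mm.
Setup B: H = 14²/(2.5×0.006) + 14 ≈ 13080.7 mm; DoF = Df − Dn = 2206.84 − 1652.72 ≈ 554.12 mm.
Ratio = 554.12 / 38.848 ≈ 14.3.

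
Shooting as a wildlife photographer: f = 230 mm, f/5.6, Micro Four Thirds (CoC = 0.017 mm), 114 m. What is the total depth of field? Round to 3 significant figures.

48.7 m

Hyperfocal distance H = f²/(N·c) + f = 230²/(5.6 × 0.017) + 230 = 52900/0.0952 + 230 ≈ 555902.3 mm ≈ 555.9 m.
Near limit Dn = s·(H − f)/(H + s − 2f) = 114000 × (555902.3 − 230) / (555902.3 + 114000 − 2 × 230) = 114000 × 555672.3 / 669442.3 ≈ 94626 mm.
Far limit Df = s·(H − f)/(H − s) = 114000 × (555902.3 − 230) / (555902.3 − 114000) = 114000 × 555672.3 / 441902.3 ≈ 143350 mm.
Depth of field = Df − Dn = 143350 − 94626 ≈ 48724 mm ≈ 48.7 m.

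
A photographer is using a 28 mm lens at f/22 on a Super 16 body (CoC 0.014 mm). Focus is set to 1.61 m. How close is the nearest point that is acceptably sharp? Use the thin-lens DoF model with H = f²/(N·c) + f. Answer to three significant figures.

0.993 m

Hyperfocal distance H = f²/(N·c) + f = 28²/(22 × 0.014) + 28 = 784/0.308 + 28 ≈ 2573.5 mm ≈ 2.573 m.
Near limit Dn = s·(H − f)/(H + s − 2f) = 1610 × (2573.5 − 28) / (2573.5 + 1610 − 2 × 28) = 1610 × 2545.5 / 4127.5 ≈ 992.91 mm ≈ 0.993 m.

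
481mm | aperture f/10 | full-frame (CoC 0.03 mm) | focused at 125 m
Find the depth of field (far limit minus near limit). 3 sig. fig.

41.4 m

Hyperfocal distance H = f²/(N·c) + f = 481²/(10 × 0.03) + 481 = 231361/0.3 + 481 ≈ 771684.3 mm ≈ 771.7 m.
Near limit Dn = s·(H − f)/(H + s − 2f) = 125000 × (771684.3 − 481) / (771684.3 + 125000 − 2 × 481) = 125000 × 771203.3 / 895722.3 ≈ 107623 mm.
Far limit Df = s·(H − f)/(H − s) = 125000 × (771684.3 − 481) / (771684.3 − 125000) = 125000 × 771203.3 / 646684.3 ≈ 149069 mm.
Depth of field = Df − Dn = 149069 − 107623 ≈ 41446 mm ≈ 41.4 m.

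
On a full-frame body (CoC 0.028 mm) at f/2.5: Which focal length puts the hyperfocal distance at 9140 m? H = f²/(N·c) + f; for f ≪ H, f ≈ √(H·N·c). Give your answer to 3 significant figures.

From H = f²/(N·c) + f, with f ≪ H: f ≈ √(H·N·c) = √(9140000 × 2.5 × 0.028) = √639800 ≈ 799.9 mm.
The +f correction barely moves this — solving exactly, f² + N·c·f − N·c·H = 0 ⇒ f = (−N·c + √((N·c)² + 4·N·c·H))/2 = (−0.07 + √2559200)/2 ≈ 799.84 mm, so f ≈ 800 mm.

800 mm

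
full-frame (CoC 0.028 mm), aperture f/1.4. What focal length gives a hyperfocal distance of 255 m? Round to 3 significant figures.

From H = f²/(N·c) + f, with f ≪ H: f ≈ √(H·N·c) = √(255000 × 1.4 × 0.028) = √9996.0 ≈ 99.98 mm.
The +f correction barely moves this — solving exactly, f² + N·c·f − N·c·H = 0 ⇒ f = (−N·c + √((N·c)² + 4·N·c·H))/2 = (−0.0392 + √39984)/2 ≈ 99.960 mm, so f ≈ 100 mm.

100 mm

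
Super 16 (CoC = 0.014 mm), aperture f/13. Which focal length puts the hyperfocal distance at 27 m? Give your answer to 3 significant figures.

70.0 mm

From H = f²/(N·c) + f, with f ≪ H: f ≈ √(H·N·c) = √(27000 × 13 × 0.014) = √4914.0 ≈ 70.10 mm.
Exact: f² + N·c·f − N·c·H = 0 ⇒ f = (−N·c + √((N·c)² + 4·N·c·H))/2 = (−0.182 + √19656)/2 ≈ 70.009 mm ≈ 70.0 mm.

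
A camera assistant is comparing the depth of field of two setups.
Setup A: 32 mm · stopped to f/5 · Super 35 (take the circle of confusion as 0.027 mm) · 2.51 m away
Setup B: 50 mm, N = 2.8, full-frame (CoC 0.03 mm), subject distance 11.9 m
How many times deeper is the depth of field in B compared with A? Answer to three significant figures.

6.13

Setup A: H = 32²/(5×0.027) + 32 ≈ 7617.2 mm; DoF = Df − Dn = 3727.8 − 1891.9 ≈ 1835.9 mm.
Setup B: H = 50²/(2.8×0.03) + 50 ≈ 29811.9 mm; DoF = Df − Dn = 19773 − 8511 ≈ 11262 mm.
Ratio = 11262 / 1835.9 ≈ 6.13.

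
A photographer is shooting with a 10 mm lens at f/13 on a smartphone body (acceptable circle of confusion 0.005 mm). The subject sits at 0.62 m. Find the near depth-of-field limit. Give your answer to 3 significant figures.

444 mm

Hyperfocal distance H = f²/(N·c) + f = 10²/(13 × 0.005) + 10 = 100/0.065 + 10 ≈ 1548.5 mm ≈ 1.548 m.
Near limit Dn = s·(H − f)/(H + s − 2f) = 620 × (1548.5 − 10) / (1548.5 + 620 − 2 × 10) = 620 × 1538.5 / 2148.5 ≈ 443.97 mm.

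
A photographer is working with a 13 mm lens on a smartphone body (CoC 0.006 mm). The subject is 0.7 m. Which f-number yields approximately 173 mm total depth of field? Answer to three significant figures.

f/4.99

Write h = H − f = f²/(N·c). The thin-lens limits are Dn = s·h/(h + (s−f)) and Df = s·h/(h − (s−f)), so DoF = Df − Dn = 2·s·(s−f)·h / (h² − (s−f)²).
That is a quadratic in h: DoF·h² − 2·s·(s−f)·h − DoF·(s−f)² = 0 ⇒ h = (s−f)·(s + √(s² + DoF²)) / DoF = 687 × (700 + √(700² + 173²)) / 173 = 687 × (700 + 721.061) / 173 ≈ 5643.2 mm.
Then N = f²/(c·h) = 13² / (0.006 × 5643.2) = 169 / 33.859 ≈ 4.99.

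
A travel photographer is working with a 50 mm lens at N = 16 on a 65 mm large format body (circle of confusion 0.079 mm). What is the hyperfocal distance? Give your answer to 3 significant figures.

2.03 m

Hyperfocal distance H = f²/(N·c) + f = 50²/(16 × 0.079) + 50 = 2500/1.264 + 50 ≈ 2027.8 mm ≈ 2.03 m.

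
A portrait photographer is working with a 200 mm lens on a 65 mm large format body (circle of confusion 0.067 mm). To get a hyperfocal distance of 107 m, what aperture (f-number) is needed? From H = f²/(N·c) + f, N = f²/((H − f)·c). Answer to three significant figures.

f/5.59

Rearrange H = f²/(N·c) + f for N: N = f² / ((H − f)·c).
N = 200² / ((107000 − 200) × 0.067) = 40000 / 7156 ≈ 5.59.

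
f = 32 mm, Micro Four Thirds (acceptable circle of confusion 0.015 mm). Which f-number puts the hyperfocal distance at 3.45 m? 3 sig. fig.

f/20

Rearrange H = f²/(N·c) + f for N: N = f² / ((H − f)·c).
N = 32² / ((3450 − 32) × 0.015) = 1024 / 51.27 ≈ 20.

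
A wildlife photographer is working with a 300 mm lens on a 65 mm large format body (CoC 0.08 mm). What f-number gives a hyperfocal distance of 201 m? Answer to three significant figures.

Rearrange H = f²/(N·c) + f for N: N = f² / ((H − f)·c).
N = 300² / ((201000 − 300) × 0.08) = 90000 / 16056 ≈ 5.61.

f/5.61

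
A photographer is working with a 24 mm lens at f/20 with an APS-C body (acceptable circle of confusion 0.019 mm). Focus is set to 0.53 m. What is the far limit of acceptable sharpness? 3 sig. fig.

Hyperfocal distance H = f²/(N·c) + f = 24²/(20 × 0.019) + 24 = 576/0.38 + 24 ≈ 1539.8 mm ≈ 1.540 m.
Far limit Df = s·(H − f)/(H − s) = 530 × (1539.8 − 24) / (1539.8 − 530) = 530 × 1515.8 / 1009.8 ≈ 795.58 mm ≈ 0.796 m.

0.796 m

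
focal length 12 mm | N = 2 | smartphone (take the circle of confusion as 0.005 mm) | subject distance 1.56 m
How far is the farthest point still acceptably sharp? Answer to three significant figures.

Hyperfocal distance H = f²/(N·c) + f = 12²/(2 × 0.005) + 12 = 144/0.01 + 12 ≈ 14412.0 mm ≈ 14.41 m.
Far limit Df = s·(H − f)/(H − s) = 1560 × (14412.0 − 12) / (14412.0 − 1560) = 1560 × 14400.0 / 12852.0 ≈ 1747.9 mm ≈ 1.75 m.

1.75 m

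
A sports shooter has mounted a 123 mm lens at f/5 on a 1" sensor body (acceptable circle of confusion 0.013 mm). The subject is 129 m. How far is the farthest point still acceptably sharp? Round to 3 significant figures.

289 m

Hyperfocal distance H = f²/(N·c) + f = 123²/(5 × 0.013) + 123 = 15129/0.065 + 123 ≈ 232876.8 mm ≈ 232.9 m.
Far limit Df = s·(H − f)/(H − s) = 129000 × (232876.8 − 123) / (232876.8 − 129000) = 129000 × 232753.8 / 103876.8 ≈ 289047 mm ≈ 289 m.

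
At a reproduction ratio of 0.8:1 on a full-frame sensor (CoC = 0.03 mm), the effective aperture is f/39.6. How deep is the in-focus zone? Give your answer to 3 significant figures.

3.71 mm

At magnification m, DoF ≈ 2·N_eff·c/m² = 2 × 39.6 × 0.03 / 0.8² = 2.376 / 0.64 ≈ 3.71 mm.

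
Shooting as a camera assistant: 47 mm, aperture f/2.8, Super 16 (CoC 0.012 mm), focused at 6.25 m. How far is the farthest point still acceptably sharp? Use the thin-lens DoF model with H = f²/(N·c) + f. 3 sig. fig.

6.90 m

Hyperfocal distance H = f²/(N·c) + f = 47²/(2.8 × 0.012) + 47 = 2209/0.0336 + 47 ≈ 65791.0 mm ≈ 65.79 m.
Far limit Df = s·(H − f)/(H − s) = 6250 × (65791.0 − 47) / (65791.0 − 6250) = 6250 × 65744.0 / 59541.0 ≈ 6901.1 mm ≈ 6.90 m.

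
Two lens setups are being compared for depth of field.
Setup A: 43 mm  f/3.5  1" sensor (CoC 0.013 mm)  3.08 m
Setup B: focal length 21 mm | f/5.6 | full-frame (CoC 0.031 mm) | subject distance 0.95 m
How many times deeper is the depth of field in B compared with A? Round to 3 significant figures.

Setup A: H = 43²/(3.5×0.013) + 43 ≈ 40680.4 mm; DoF = Df − Dn = 3328.77 − 2865.82 ≈ 462.95 mm.
Setup B: H = 21²/(5.6×0.031) + 21 ≈ 2561.3 mm; DoF = Df − Dn = 1497.72 − 695.61 ≈ 802.11 mm.
Ratio = 802.11 / 462.95 ≈ 1.73.

1.73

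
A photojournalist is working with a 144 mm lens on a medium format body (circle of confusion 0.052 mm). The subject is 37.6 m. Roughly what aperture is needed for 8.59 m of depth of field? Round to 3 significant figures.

f/1.20

Write h = H − f = f²/(N·c). The thin-lens limits are Dn = s·h/(h + (s−f)) and Df = s·h/(h − (s−f)), so DoF = Df − Dn = 2·s·(s−f)·h / (h² − (s−f)²).
That is a quadratic in h: DoF·h² − 2·s·(s−f)·h − DoF·(s−f)² = 0 ⇒ h = (s−f)·(s + √(s² + DoF²)) / DoF = 37456 × (37600 + √(37600² + 8590²)) / 8590 = 37456 × (37600 + 38568.7) / 8590 ≈ 332128 mm.
Then N = f²/(c·h) = 144² / (0.052 × 332128) = 20736 / 17271 ≈ 1.20.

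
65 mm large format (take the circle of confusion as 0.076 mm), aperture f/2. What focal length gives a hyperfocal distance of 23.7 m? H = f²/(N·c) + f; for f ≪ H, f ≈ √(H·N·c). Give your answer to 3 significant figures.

From H = f²/(N·c) + f, with f ≪ H: f ≈ √(H·N·c) = √(23700 × 2 × 0.076) = √3602.4 ≈ 60.02 mm.
Exact: f² + N·c·f − N·c·H = 0 ⇒ f = (−N·c + √((N·c)² + 4·N·c·H))/2 = (−0.152 + √14410)/2 ≈ 59.944 mm ≈ 59.9 mm.

59.9 mm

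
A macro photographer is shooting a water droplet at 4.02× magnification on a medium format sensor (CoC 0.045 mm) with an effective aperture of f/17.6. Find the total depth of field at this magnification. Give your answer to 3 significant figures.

0.0980 mm

At magnification m, DoF ≈ 2·N_eff·c/m² = 2 × 17.6 × 0.045 / 4.02² = 1.584 / 16.16 ≈ 0.098 mm.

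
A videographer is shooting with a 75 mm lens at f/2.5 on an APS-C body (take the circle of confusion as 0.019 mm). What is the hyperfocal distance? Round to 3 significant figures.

Hyperfocal distance H = f²/(N·c) + f = 75²/(2.5 × 0.019) + 75 = 5625/0.0475 + 75 ≈ 118496.1 mm ≈ 118 m.

118 m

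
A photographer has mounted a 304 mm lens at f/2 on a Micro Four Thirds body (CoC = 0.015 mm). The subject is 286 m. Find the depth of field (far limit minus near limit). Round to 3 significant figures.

53.5 m

Hyperfocal distance H = f²/(N·c) + f = 304²/(2 × 0.015) + 304 = 92416/0.03 + 304 ≈ 3080837.3 mm ≈ 3081 m.
Near limit Dn = s·(H − f)/(H + s − 2f) = 286000 × (3080837.3 − 304) / (3080837.3 + 286000 − 2 × 304) = 286000 × 3080533.3 / 3366229.3 ≈ 261727 mm.
Far limit Df = s·(H − f)/(H − s) = 286000 × (3080837.3 − 304) / (3080837.3 − 286000) = 286000 × 3080533.3 / 2794837.3 ≈ 315236 mm.
Depth of field = Df − Dn = 315236 − 261727 ≈ 53509 mm ≈ 53.5 m.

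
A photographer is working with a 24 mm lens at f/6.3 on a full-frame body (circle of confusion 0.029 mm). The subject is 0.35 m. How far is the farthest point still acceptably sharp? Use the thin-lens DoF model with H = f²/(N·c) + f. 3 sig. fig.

Hyperfocal distance H = f²/(N·c) + f = 24²/(6.3 × 0.029) + 24 = 576/0.1827 + 24 ≈ 3176.7 mm ≈ 3.177 m.
Far limit Df = s·(H − f)/(H − s) = 350 × (3176.7 − 24) / (3176.7 − 350) = 350 × 3152.7 / 2826.7 ≈ 390.36 mm.

390 mm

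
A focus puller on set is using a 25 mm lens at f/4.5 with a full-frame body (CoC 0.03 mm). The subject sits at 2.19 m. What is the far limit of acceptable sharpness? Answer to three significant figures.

Hyperfocal distance H = f²/(N·c) + f = 25²/(4.5 × 0.03) + 25 = 625/0.135 + 25 ≈ 4654.6 mm ≈ 4.655 m.
Far limit Df = s·(H − f)/(H − s) = 2190 × (4654.6 − 25) / (4654.6 − 2190) = 2190 × 4629.6 / 2464.6 ≈ 4113.8 mm ≈ 4.11 m.

4.11 m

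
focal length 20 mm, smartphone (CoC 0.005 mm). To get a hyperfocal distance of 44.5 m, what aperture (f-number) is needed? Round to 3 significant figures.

Rearrange H = f²/(N·c) + f for N: N = f² / ((H − f)·c).
N = 20² / ((44500 − 20) × 0.005) = 400 / 222.4 ≈ 1.80.

f/1.80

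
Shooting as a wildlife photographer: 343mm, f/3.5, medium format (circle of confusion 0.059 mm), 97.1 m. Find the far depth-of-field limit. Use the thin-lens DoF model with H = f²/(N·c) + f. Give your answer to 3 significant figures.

117 m

Hyperfocal distance H = f²/(N·c) + f = 343²/(3.5 × 0.059) + 343 = 117649/0.2065 + 343 ≈ 570071.8 mm ≈ 570.1 m.
Far limit Df = s·(H − f)/(H − s) = 97100 × (570071.8 − 343) / (570071.8 − 97100) = 97100 × 569728.8 / 472971.8 ≈ 116964 mm ≈ 117 m.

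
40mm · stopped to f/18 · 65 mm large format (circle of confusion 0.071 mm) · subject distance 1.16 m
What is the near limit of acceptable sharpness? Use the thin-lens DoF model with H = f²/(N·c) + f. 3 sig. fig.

0.612 m

Hyperfocal distance H = f²/(N·c) + f = 40²/(18 × 0.071) + 40 = 1600/1.278 + 40 ≈ 1292.0 mm ≈ 1.292 m.
Near limit Dn = s·(H − f)/(H + s − 2f) = 1160 × (1292.0 − 40) / (1292.0 + 1160 − 2 × 40) = 1160 × 1252.0 / 2372.0 ≈ 612.27 mm ≈ 0.612 m.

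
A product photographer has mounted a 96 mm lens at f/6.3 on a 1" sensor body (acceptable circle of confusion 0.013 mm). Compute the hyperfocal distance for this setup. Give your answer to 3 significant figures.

113 m

Hyperfocal distance H = f²/(N·c) + f = 96²/(6.3 × 0.013) + 96 = 9216/0.0819 + 96 ≈ 112623.5 mm ≈ 113 m.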